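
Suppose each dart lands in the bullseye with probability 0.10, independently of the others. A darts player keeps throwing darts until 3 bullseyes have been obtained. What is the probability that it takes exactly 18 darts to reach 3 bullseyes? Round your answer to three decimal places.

0.028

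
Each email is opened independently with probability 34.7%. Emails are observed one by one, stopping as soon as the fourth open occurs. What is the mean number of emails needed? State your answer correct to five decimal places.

Y = total emails until the fourth success; negative binomial with r=4, p=0.347.
E[Y] = r / p = 4 / 0.347 = 11.5273775

11.52738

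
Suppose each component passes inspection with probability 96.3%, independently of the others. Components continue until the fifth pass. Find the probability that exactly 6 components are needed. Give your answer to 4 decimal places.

Y = trial on which the fifth success occurs; negative binomial, r=5, p=0.963.
P(Y=6) = C(5,4) · p^5 · (1−p)^1
= 5 · 0.82819 · 0.037 = 0.153216

0.1532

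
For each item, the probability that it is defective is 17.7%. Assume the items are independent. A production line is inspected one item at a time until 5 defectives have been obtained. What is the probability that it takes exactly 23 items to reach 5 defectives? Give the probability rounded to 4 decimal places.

0.0381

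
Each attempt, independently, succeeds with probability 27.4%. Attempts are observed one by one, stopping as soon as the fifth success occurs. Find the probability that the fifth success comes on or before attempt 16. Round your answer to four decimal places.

0.4570

Finishing within 16 attempts ⇔ at least 5 successes in the first 16. With X ~ Binomial(16, 0.274), P(Y ≤ 16) = 1 − P(X ≤ 4).
  k=0: C(16,0)·0.274^0·0.726^16 = 0.005956
  k=1: C(16,1)·0.274^1·0.726^15 = 0.035968
  k=2: C(16,2)·0.274^2·0.726^14 = 0.101811
  k=3: C(16,3)·0.274^3·0.726^13 = 0.179315
  k=4: C(16,4)·0.274^4·0.726^12 = 0.219944
1 − 0.542995 = 0.457005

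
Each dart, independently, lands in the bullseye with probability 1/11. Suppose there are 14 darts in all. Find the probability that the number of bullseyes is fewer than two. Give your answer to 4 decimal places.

X ~ Binomial(14, 0.090909); P(X ≤ 1) = Σ C(14,k) p^k (1−p)^(14−k) over k:
  k=0: C(14,0)·0.090909^0·0.909091^14 = 0.263331
  k=1: C(14,1)·0.090909^1·0.909091^13 = 0.368664
Total = 0.631995

0.6320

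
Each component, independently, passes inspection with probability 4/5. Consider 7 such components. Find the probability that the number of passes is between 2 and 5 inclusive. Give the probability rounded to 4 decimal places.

0.4229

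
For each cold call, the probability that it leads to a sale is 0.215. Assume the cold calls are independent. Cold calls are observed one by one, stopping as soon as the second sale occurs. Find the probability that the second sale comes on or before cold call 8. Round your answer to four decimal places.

Finishing within 8 cold calls ⇔ at least 2 successes in the first 8. With X ~ Binomial(8, 0.215), P(Y ≤ 8) = 1 − P(X ≤ 1).
  k=0: C(8,0)·0.215^0·0.785^8 = 0.144197
  k=1: C(8,1)·0.215^1·0.785^7 = 0.315948
1 − 0.460146 = 0.539854

0.5399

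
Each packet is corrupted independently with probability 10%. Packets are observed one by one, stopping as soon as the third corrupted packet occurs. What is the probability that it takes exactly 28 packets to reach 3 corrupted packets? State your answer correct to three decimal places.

Y = trial on which the third success occurs; negative binomial, r=3, p=0.10.
P(Y=28) = C(27,2) · p^3 · (1−p)^25
= 351 · 0.001 · 0.07179 = 0.02520

0.025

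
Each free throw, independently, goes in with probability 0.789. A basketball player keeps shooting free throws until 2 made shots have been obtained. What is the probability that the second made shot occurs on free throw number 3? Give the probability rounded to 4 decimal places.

0.2627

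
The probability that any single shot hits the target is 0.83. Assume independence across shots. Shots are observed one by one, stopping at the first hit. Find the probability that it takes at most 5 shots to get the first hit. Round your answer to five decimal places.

Y = number of shots to the first success; geometric, p = 0.83.
P(Y ≤ 5) = 1 − (1−p)^5 = 1 − 0.0001420 = 0.9998580

0.99986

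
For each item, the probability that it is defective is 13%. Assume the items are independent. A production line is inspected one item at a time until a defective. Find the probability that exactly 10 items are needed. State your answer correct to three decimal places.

0.037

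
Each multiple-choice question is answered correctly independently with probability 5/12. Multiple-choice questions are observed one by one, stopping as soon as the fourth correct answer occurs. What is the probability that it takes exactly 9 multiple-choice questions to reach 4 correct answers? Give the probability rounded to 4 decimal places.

0.1140

Y = trial on which the fourth success occurs; negative binomial, r=4, p=0.416667.
P(Y=9) = C(8,3) · p^4 · (1−p)^5
= 56 · 0.030141 · 0.067544 = 0.114006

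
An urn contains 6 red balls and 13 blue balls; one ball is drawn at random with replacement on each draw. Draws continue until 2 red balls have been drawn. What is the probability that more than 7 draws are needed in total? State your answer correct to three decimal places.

0.297

Needing more than 7 draws ⇔ fewer than 2 successes in the first 7. With X ~ Binomial(7, 0.315789), P(Y > 7) = P(X ≤ 1).
  k=0: C(7,0)·0.315789^0·0.684211^7 = 0.07020
  k=1: C(7,1)·0.315789^1·0.684211^6 = 0.22680
P(X ≤ 1) = 0.29699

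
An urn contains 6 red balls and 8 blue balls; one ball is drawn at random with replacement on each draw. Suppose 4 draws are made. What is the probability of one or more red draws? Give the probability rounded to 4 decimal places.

0.8934

P(at least one) = 1 − P(none) = 1 − (1 − 0.428571)^4
= 1 − 0.106622 = 0.893378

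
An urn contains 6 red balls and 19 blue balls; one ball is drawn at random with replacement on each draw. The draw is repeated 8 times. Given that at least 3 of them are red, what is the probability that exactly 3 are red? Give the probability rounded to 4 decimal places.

X ~ Binomial(8, 0.24). Want P(X=3 | X≥3) = P(X=3) / P(X≥3).
P(X=3) = C(8,3)·0.24^3·0.76^5 = 0.196286
P(X≥3) = 1 − 0.111303 − 0.281188 − 0.310786 = 0.296722
Ratio = 0.196286 / 0.296722 = 0.661515

0.6615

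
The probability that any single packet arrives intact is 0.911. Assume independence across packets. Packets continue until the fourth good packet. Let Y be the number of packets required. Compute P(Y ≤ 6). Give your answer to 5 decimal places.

0.98853

Finishing within 6 packets ⇔ at least 4 successes in the first 6. With X ~ Binomial(6, 0.911), P(Y ≤ 6) = 1 − P(X ≤ 3).
  k=0: C(6,0)·0.911^0·0.089^6 = 0.0000005
  k=1: C(6,1)·0.911^1·0.089^5 = 0.0000305
  k=2: C(6,2)·0.911^2·0.089^4 = 0.0007811
  k=3: C(6,3)·0.911^3·0.089^3 = 0.0106599
1 − 0.0114720 = 0.9885280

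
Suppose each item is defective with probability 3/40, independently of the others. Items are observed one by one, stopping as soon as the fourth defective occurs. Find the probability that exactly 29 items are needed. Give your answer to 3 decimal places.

0.015

Y = trial on which the fourth success occurs; negative binomial, r=4, p=0.075.
P(Y=29) = C(28,3) · p^4 · (1−p)^25
= 3276 · 3.1641e-05 · 0.14241 = 0.01476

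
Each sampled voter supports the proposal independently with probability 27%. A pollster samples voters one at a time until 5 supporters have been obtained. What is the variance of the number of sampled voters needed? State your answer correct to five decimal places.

50.06859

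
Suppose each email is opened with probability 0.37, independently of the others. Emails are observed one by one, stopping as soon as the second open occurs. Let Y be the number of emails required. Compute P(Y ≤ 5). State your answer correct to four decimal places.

Finishing within 5 emails ⇔ at least 2 successes in the first 5. With X ~ Binomial(5, 0.37), P(Y ≤ 5) = 1 − P(X ≤ 1).
  k=0: C(5,0)·0.37^0·0.63^5 = 0.099244
  k=1: C(5,1)·0.37^1·0.63^4 = 0.291430
1 − 0.390673 = 0.609327

0.6093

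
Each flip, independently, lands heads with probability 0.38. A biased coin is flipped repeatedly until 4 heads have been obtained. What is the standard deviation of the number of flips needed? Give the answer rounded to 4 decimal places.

Y = total flips until the fourth success; negative binomial with r=4, p=0.38.
SD(Y) = √[r(1−p)/p²] = √(17.174515) = 4.144215

4.1442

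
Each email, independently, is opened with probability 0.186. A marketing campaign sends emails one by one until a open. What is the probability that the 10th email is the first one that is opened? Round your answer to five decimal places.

Geometric (trials to first success), p = 0.186.
P(Y = 10) = (1−p)^9 · p = 0.1569 · 0.186 = 0.0291832

0.02918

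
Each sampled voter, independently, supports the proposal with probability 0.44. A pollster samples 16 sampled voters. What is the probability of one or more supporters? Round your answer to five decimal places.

P(at least one) = 1 − P(none) = 1 − (1 − 0.44)^16
= 1 − 0.0000935 = 0.9999065

0.99991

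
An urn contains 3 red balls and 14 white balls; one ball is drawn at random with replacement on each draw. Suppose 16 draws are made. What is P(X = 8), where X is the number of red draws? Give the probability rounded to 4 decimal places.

X ~ Binomial(n=16, p=0.176471).
P(X=8) = C(16,8) · p^8 · (1−p)^8
= 12870 · 9.4054e-07 · 0.21156 = 0.002561

0.0026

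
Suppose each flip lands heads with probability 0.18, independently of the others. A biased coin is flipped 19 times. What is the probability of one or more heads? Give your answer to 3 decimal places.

P(at least one) = 1 − P(none) = 1 − (1 − 0.18)^19
= 1 − 0.02304 = 0.97696

0.977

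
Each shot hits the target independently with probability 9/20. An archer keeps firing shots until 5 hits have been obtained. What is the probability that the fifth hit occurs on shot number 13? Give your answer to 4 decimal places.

Y = trial on which the fifth success occurs; negative binomial, r=5, p=0.45.
P(Y=13) = C(12,4) · p^5 · (1−p)^8
= 495 · 0.018453 · 0.0083734 = 0.076484

0.0765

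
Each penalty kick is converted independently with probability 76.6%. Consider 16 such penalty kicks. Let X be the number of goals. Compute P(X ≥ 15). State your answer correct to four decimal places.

0.0827

X ~ Binomial(16, 0.766); P(X ≥ 15) = Σ C(16,k) p^k (1−p)^(16−k) over k:
  k=15: C(16,15)·0.766^15·0.234^1 = 0.068670
  k=16: C(16,16)·0.766^16·0.234^0 = 0.014049
Total = 0.082720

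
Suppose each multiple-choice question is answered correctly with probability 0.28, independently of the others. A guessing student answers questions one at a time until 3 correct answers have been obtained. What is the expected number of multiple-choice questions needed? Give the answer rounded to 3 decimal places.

Y = total multiple-choice questions until the third success; negative binomial with r=3, p=0.28.
E[Y] = r / p = 3 / 0.28 = 10.71429

10.714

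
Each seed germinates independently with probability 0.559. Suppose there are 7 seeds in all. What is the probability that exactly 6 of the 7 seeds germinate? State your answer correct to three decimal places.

0.094

X ~ Binomial(n=7, p=0.559).
P(X=6) = C(7,6) · p^6 · (1−p)^1
= 7 · 0.030512 · 0.441 = 0.09419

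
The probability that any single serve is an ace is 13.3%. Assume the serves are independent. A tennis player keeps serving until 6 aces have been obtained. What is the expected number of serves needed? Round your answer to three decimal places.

Y = total serves until the sixth success; negative binomial with r=6, p=0.133.
E[Y] = r / p = 6 / 0.133 = 45.11278

45.113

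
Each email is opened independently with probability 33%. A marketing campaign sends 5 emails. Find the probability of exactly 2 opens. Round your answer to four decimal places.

X ~ Binomial(n=5, p=0.33).
P(X=2) = C(5,2) · p^2 · (1−p)^3
= 10 · 0.1089 · 0.30076 = 0.327531

0.3275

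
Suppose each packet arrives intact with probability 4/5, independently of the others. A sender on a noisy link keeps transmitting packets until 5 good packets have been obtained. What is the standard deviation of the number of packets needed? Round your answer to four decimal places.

1.2500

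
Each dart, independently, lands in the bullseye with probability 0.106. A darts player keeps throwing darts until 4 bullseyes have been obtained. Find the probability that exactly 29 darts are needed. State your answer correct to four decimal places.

Y = trial on which the fourth success occurs; negative binomial, r=4, p=0.106.
P(Y=29) = C(28,3) · p^4 · (1−p)^25
= 3276 · 0.00012625 · 0.060735 = 0.025119

0.0251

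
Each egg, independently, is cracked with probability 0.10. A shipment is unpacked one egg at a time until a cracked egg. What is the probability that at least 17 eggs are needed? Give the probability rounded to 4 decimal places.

Y = number of eggs to the first success; geometric, p = 0.10.
P(Y > 16) = P(first 16 all fail) = (1−p)^16 = 0.185302

0.1853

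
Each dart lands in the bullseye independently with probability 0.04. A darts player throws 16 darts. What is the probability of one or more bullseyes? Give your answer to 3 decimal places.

0.480

P(at least one) = 1 − P(none) = 1 − (1 − 0.04)^16
= 1 − 0.52040 = 0.47960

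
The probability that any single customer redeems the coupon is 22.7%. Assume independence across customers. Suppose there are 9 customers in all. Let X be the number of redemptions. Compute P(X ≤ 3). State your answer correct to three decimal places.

X ~ Binomial(9, 0.227); P(X ≤ 3) = Σ C(9,k) p^k (1−p)^(9−k) over k:
  k=0: C(9,0)·0.227^0·0.773^9 = 0.09854
  k=1: C(9,1)·0.227^1·0.773^8 = 0.26044
  k=2: C(9,2)·0.227^2·0.773^7 = 0.30592
  k=3: C(9,3)·0.227^3·0.773^6 = 0.20962
Total = 0.87452

0.875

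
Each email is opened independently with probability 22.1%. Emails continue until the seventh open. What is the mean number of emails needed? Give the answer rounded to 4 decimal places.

31.6742

Y = total emails until the seventh success; negative binomial with r=7, p=0.221.
E[Y] = r / p = 7 / 0.221 = 31.674208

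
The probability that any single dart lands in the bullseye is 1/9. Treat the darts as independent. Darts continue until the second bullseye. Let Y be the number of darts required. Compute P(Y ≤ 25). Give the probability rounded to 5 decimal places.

0.78292

Finishing within 25 darts ⇔ at least 2 successes in the first 25. With X ~ Binomial(25, 0.111111), P(Y ≤ 25) = 1 − P(X ≤ 1).
  k=0: C(25,0)·0.111111^0·0.888889^25 = 0.0526244
  k=1: C(25,1)·0.111111^1·0.888889^24 = 0.1644512
1 − 0.2170755 = 0.7829245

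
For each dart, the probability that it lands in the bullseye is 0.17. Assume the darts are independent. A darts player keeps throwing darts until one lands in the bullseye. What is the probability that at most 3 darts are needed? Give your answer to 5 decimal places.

Y = number of darts to the first success; geometric, p = 0.17.
P(Y ≤ 3) = 1 − (1−p)^3 = 1 − 0.5717870 = 0.4282130

0.42821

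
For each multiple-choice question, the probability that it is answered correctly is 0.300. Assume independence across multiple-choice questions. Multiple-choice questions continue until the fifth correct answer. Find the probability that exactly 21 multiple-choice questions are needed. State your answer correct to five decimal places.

Y = trial on which the fifth success occurs; negative binomial, r=5, p=0.30.
P(Y=21) = C(20,4) · p^5 · (1−p)^16
= 4845 · 0.00243 · 0.0033233 = 0.0391263

0.03913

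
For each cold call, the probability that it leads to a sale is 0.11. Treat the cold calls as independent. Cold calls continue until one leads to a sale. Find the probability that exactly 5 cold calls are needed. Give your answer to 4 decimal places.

0.0690

Geometric (trials to first success), p = 0.11.
P(Y = 5) = (1−p)^4 · p = 0.62742 · 0.11 = 0.069016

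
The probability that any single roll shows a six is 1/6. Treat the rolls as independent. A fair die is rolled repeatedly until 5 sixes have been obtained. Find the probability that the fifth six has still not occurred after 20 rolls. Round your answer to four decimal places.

0.7687

Needing more than 20 rolls ⇔ fewer than 5 successes in the first 20. With X ~ Binomial(20, 0.166667), P(Y > 20) = P(X ≤ 4).
  k=0: C(20,0)·0.166667^0·0.833333^20 = 0.026084
  k=1: C(20,1)·0.166667^1·0.833333^19 = 0.104336
  k=2: C(20,2)·0.166667^2·0.833333^18 = 0.198239
  k=3: C(20,3)·0.166667^3·0.833333^17 = 0.237887
  k=4: C(20,4)·0.166667^4·0.833333^16 = 0.202204
P(X ≤ 4) = 0.768749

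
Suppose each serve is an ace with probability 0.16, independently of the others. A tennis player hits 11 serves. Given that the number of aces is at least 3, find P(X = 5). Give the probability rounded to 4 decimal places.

0.0675

X ~ Binomial(11, 0.16). Want P(X=5 | X≥3) = P(X=5) / P(X≥3).
P(X=5) = C(11,5)·0.16^5·0.84^6 = 0.017018
P(X≥3) = 1 − 0.146917 − 0.307826 − 0.293168 = 0.252089
Ratio = 0.017018 / 0.252089 = 0.067509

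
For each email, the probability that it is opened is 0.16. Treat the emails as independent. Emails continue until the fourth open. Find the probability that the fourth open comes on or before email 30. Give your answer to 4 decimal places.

Finishing within 30 emails ⇔ at least 4 successes in the first 30. With X ~ Binomial(30, 0.16), P(Y ≤ 30) = 1 − P(X ≤ 3).
  k=0: C(30,0)·0.16^0·0.84^30 = 0.005350
  k=1: C(30,1)·0.16^1·0.84^29 = 0.030573
  k=2: C(30,2)·0.16^2·0.84^28 = 0.084440
  k=3: C(30,3)·0.16^3·0.84^27 = 0.150116
1 − 0.270480 = 0.729520

0.7295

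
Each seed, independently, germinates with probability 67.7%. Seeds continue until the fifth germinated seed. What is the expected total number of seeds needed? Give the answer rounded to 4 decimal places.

7.3855

Y = total seeds until the fifth success; negative binomial with r=5, p=0.677.
E[Y] = r / p = 5 / 0.677 = 7.385524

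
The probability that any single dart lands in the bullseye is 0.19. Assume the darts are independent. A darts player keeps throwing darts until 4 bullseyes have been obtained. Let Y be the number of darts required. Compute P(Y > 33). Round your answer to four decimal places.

Needing more than 33 darts ⇔ fewer than 4 successes in the first 33. With X ~ Binomial(33, 0.19), P(Y > 33) = P(X ≤ 3).
  k=0: C(33,0)·0.19^0·0.81^33 = 0.000955
  k=1: C(33,1)·0.19^1·0.81^32 = 0.007392
  k=2: C(33,2)·0.19^2·0.81^31 = 0.027744
  k=3: C(33,3)·0.19^3·0.81^30 = 0.067249
P(X ≤ 3) = 0.103341

0.1033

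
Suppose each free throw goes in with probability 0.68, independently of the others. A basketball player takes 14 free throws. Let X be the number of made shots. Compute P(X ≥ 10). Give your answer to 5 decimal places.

0.51872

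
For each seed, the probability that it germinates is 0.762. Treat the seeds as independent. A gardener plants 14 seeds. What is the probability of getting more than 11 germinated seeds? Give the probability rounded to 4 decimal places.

0.3171

X ~ Binomial(14, 0.762); P(X ≥ 12) = Σ C(14,k) p^k (1−p)^(14−k) over k:
  k=12: C(14,12)·0.762^12·0.238^2 = 0.197540
  k=13: C(14,13)·0.762^13·0.238^1 = 0.097302
  k=14: C(14,14)·0.762^14·0.238^0 = 0.022252
Total = 0.317094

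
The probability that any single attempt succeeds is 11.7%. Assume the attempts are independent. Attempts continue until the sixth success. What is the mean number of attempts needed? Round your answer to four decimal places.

51.2821

Y = total attempts until the sixth success; negative binomial with r=6, p=0.117.
E[Y] = r / p = 6 / 0.117 = 51.282051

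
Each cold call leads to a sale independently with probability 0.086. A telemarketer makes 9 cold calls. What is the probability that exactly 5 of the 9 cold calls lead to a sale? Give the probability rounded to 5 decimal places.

0.00041

X ~ Binomial(n=9, p=0.086).
P(X=5) = C(9,5) · p^5 · (1−p)^4
= 126 · 4.7043e-06 · 0.69789 = 0.0004137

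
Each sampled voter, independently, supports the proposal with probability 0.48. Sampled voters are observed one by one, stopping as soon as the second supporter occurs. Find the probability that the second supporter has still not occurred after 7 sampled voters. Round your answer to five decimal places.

0.07671

Needing more than 7 sampled voters ⇔ fewer than 2 successes in the first 7. With X ~ Binomial(7, 0.48), P(Y > 7) = P(X ≤ 1).
  k=0: C(7,0)·0.48^0·0.52^7 = 0.0102807
  k=1: C(7,1)·0.48^1·0.52^6 = 0.0664292
P(X ≤ 1) = 0.0767100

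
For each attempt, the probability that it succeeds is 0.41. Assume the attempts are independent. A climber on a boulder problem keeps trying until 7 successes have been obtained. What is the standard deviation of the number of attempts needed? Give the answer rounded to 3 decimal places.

4.957

Y = total attempts until the seventh success; negative binomial with r=7, p=0.41.
SD(Y) = √[r(1−p)/p²] = √(24.56871) = 4.95668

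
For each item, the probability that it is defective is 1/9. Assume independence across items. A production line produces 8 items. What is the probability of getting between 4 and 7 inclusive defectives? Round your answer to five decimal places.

X ~ Binomial(8, 0.111111); P(4 ≤ X ≤ 7) = Σ C(8,k) p^k (1−p)^(8−k) over k:
  k=4: C(8,4)·0.111111^4·0.888889^4 = 0.0066607
  k=5: C(8,5)·0.111111^5·0.888889^3 = 0.0006661
  k=6: C(8,6)·0.111111^6·0.888889^2 = 0.0000416
  k=7: C(8,7)·0.111111^7·0.888889^1 = 0.0000015
Total = 0.0073699

0.00737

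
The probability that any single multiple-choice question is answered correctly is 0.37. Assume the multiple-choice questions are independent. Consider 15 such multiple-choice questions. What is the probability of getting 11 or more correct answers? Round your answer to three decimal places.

0.005

X ~ Binomial(15, 0.37); P(X ≥ 11) = Σ C(15,k) p^k (1−p)^(15−k) over k:
  k=11: C(15,11)·0.37^11·0.63^4 = 0.00383
  k=12: C(15,12)·0.37^12·0.63^3 = 0.00075
  k=13: C(15,13)·0.37^13·0.63^2 = 0.00010
  k=14: C(15,14)·0.37^14·0.63^1 = 0.00001
  k=15: C(15,15)·0.37^15·0.63^0 = 0.00000
Total = 0.00469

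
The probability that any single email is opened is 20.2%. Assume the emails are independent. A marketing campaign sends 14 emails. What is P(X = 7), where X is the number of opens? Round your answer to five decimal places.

0.00971

X ~ Binomial(n=14, p=0.202).
P(X=7) = C(14,7) · p^7 · (1−p)^7
= 3432 · 1.3723e-05 · 0.20607 = 0.0097057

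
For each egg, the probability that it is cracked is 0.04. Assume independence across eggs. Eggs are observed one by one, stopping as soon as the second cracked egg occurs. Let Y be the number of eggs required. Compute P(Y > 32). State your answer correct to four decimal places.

0.6319

Needing more than 32 eggs ⇔ fewer than 2 successes in the first 32. With X ~ Binomial(32, 0.04), P(Y > 32) = P(X ≤ 1).
  k=0: C(32,0)·0.04^0·0.96^32 = 0.270819
  k=1: C(32,1)·0.04^1·0.96^31 = 0.361092
P(X ≤ 1) = 0.631911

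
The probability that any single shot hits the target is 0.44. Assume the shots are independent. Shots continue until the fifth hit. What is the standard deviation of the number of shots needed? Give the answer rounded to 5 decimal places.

3.80300

Y = total shots until the fifth success; negative binomial with r=5, p=0.44.
SD(Y) = √[r(1−p)/p²] = √(14.4628099) = 3.8030001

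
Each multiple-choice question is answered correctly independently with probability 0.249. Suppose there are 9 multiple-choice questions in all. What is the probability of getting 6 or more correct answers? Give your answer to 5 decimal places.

X ~ Binomial(9, 0.249); P(X ≥ 6) = Σ C(9,k) p^k (1−p)^(9−k) over k:
  k=6: C(9,6)·0.249^6·0.751^3 = 0.0084800
  k=7: C(9,7)·0.249^7·0.751^2 = 0.0012050
  k=8: C(9,8)·0.249^8·0.751^1 = 0.0000999
  k=9: C(9,9)·0.249^9·0.751^0 = 0.0000037
Total = 0.0097885

0.00979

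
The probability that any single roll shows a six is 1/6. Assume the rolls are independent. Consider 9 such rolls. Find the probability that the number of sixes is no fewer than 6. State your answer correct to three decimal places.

0.001

X ~ Binomial(9, 0.166667); P(X ≥ 6) = Σ C(9,k) p^k (1−p)^(9−k) over k:
  k=6: C(9,6)·0.166667^6·0.833333^3 = 0.00104
  k=7: C(9,7)·0.166667^7·0.833333^2 = 0.00009
  k=8: C(9,8)·0.166667^8·0.833333^1 = 0.00000
  k=9: C(9,9)·0.166667^9·0.833333^0 = 0.00000
Total = 0.00114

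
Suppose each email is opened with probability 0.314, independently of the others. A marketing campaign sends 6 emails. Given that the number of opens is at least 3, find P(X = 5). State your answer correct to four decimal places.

0.0445

X ~ Binomial(6, 0.314). Want P(X=5 | X≥3) = P(X=5) / P(X≥3).
P(X=5) = C(6,5)·0.314^5·0.686^1 = 0.012564
P(X≥3) = 1 − 0.104218 − 0.286221 − 0.327527 = 0.282034
Ratio = 0.012564 / 0.282034 = 0.044547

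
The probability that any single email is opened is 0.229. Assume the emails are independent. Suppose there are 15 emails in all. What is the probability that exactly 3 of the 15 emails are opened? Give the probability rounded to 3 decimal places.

0.241

X ~ Binomial(n=15, p=0.229).
P(X=3) = C(15,3) · p^3 · (1−p)^12
= 455 · 0.012009 · 0.044122 = 0.24109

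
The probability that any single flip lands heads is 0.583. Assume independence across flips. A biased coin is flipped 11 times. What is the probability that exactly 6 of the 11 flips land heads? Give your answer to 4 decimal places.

X ~ Binomial(n=11, p=0.583).
P(X=6) = C(11,6) · p^6 · (1−p)^5
= 462 · 0.039266 · 0.012609 = 0.228736

0.2287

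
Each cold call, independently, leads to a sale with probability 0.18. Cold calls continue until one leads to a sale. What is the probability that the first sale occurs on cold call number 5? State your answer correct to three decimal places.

Geometric (trials to first success), p = 0.18.
P(Y = 5) = (1−p)^4 · p = 0.45212 · 0.18 = 0.08138

0.081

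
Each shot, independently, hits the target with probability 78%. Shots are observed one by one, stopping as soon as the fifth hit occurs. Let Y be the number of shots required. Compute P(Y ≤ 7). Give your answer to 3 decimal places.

Finishing within 7 shots ⇔ at least 5 successes in the first 7. With X ~ Binomial(7, 0.78), P(Y ≤ 7) = 1 − P(X ≤ 4).
  k=0: C(7,0)·0.78^0·0.22^7 = 0.00002
  k=1: C(7,1)·0.78^1·0.22^6 = 0.00062
  k=2: C(7,2)·0.78^2·0.22^5 = 0.00658
  k=3: C(7,3)·0.78^3·0.22^4 = 0.03891
  k=4: C(7,4)·0.78^4·0.22^3 = 0.13795
1 − 0.18408 = 0.81592

0.816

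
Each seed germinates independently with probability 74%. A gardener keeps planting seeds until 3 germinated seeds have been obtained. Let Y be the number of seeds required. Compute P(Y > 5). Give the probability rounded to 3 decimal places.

0.114

Needing more than 5 seeds ⇔ fewer than 3 successes in the first 5. With X ~ Binomial(5, 0.74), P(Y > 5) = P(X ≤ 2).
  k=0: C(5,0)·0.74^0·0.26^5 = 0.00119
  k=1: C(5,1)·0.74^1·0.26^4 = 0.01691
  k=2: C(5,2)·0.74^2·0.26^3 = 0.09625
P(X ≤ 2) = 0.11434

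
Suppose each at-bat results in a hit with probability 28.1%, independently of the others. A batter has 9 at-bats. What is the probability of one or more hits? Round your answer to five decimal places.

0.94865

P(at least one) = 1 − P(none) = 1 − (1 − 0.281)^9
= 1 − 0.0513523 = 0.9486477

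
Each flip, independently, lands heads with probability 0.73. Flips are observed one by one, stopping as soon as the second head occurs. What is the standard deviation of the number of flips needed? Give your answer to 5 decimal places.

Y = total flips until the second success; negative binomial with r=2, p=0.73.
SD(Y) = √[r(1−p)/p²] = √(1.0133233) = 1.0066396

1.00664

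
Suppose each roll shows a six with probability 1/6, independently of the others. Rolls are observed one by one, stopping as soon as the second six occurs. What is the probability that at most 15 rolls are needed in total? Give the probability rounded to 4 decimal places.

Finishing within 15 rolls ⇔ at least 2 successes in the first 15. With X ~ Binomial(15, 0.166667), P(Y ≤ 15) = 1 − P(X ≤ 1).
  k=0: C(15,0)·0.166667^0·0.833333^15 = 0.064905
  k=1: C(15,1)·0.166667^1·0.833333^14 = 0.194716
1 − 0.259622 = 0.740378

0.7404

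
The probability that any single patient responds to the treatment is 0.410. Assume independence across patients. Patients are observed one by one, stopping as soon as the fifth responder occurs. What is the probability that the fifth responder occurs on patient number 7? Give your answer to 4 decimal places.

0.0605

Y = trial on which the fifth success occurs; negative binomial, r=5, p=0.41.
P(Y=7) = C(6,4) · p^5 · (1−p)^2
= 15 · 0.011586 · 0.3481 = 0.060494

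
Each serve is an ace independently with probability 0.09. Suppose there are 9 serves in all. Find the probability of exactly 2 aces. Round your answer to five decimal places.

0.15069

X ~ Binomial(n=9, p=0.09).
P(X=2) = C(9,2) · p^2 · (1−p)^7
= 36 · 0.0081 · 0.51676 = 0.1506875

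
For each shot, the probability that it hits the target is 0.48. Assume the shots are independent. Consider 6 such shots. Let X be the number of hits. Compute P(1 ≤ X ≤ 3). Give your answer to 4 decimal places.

X ~ Binomial(6, 0.48); P(1 ≤ X ≤ 3) = Σ C(6,k) p^k (1−p)^(6−k) over k:
  k=1: C(6,1)·0.48^1·0.52^5 = 0.109499
  k=2: C(6,2)·0.48^2·0.52^4 = 0.252689
  k=3: C(6,3)·0.48^3·0.52^3 = 0.311002
Total = 0.673191

0.6732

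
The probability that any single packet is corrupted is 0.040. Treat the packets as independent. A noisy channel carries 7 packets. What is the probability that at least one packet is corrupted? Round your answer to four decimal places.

P(at least one) = 1 − P(none) = 1 − (1 − 0.04)^7
= 1 − 0.751447 = 0.248553

0.2486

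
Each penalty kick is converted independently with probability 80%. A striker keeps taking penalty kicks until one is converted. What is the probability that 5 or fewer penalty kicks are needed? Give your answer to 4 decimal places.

Y = number of penalty kicks to the first success; geometric, p = 0.80.
P(Y ≤ 5) = 1 − (1−p)^5 = 1 − 0.000320 = 0.999680

0.9997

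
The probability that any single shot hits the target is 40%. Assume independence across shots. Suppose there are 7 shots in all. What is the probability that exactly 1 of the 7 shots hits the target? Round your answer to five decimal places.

0.13064

X ~ Binomial(n=7, p=0.40).
P(X=1) = C(7,1) · p^1 · (1−p)^6
= 7 · 0.4 · 0.046656 = 0.1306368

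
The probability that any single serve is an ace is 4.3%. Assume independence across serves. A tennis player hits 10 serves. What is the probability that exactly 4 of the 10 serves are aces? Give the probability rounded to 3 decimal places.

0.001

X ~ Binomial(n=10, p=0.043).
P(X=4) = C(10,4) · p^4 · (1−p)^6
= 210 · 3.4188e-06 · 0.7682 = 0.00055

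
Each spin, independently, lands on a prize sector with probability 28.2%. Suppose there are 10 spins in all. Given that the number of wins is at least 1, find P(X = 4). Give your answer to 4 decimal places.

X ~ Binomial(10, 0.282). Want P(X=4 | X≥1) = P(X=4) / P(X≥1).
P(X=4) = C(10,4)·0.282^4·0.718^6 = 0.181954
P(X≥1) = 1 − 0.036412 = 0.963588
Ratio = 0.181954 / 0.963588 = 0.188830

0.1888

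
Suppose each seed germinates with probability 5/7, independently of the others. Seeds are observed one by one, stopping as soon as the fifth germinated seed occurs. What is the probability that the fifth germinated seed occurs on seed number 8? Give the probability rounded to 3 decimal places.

0.152

Y = trial on which the fifth success occurs; negative binomial, r=5, p=0.714286.
P(Y=8) = C(7,4) · p^5 · (1−p)^3
= 35 · 0.18593 · 0.023324 = 0.15178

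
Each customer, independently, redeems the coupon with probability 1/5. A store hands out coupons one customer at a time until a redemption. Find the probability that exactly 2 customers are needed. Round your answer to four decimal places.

0.1600

Geometric (trials to first success), p = 0.20.
P(Y = 2) = (1−p)^1 · p = 0.8 · 0.20 = 0.160000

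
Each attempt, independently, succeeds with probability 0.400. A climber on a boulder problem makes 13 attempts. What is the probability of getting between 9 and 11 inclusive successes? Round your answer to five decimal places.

0.03195

X ~ Binomial(13, 0.40); P(9 ≤ X ≤ 11) = Σ C(13,k) p^k (1−p)^(13−k) over k:
  k=9: C(13,9)·0.40^9·0.60^4 = 0.0242913
  k=10: C(13,10)·0.40^10·0.60^3 = 0.0064777
  k=11: C(13,11)·0.40^11·0.60^2 = 0.0011778
Total = 0.0319468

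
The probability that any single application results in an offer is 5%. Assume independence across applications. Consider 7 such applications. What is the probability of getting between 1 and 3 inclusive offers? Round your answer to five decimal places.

X ~ Binomial(7, 0.05); P(1 ≤ X ≤ 3) = Σ C(7,k) p^k (1−p)^(7−k) over k:
  k=1: C(7,1)·0.05^1·0.95^6 = 0.2572822
  k=2: C(7,2)·0.05^2·0.95^5 = 0.0406235
  k=3: C(7,3)·0.05^3·0.95^4 = 0.0035635
Total = 0.3014691

0.30147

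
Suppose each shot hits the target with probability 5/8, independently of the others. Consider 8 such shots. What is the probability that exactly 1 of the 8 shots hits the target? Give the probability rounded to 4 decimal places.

0.0052

X ~ Binomial(n=8, p=0.625).
P(X=1) = C(8,1) · p^1 · (1−p)^7
= 8 · 0.625 · 0.0010428 = 0.005214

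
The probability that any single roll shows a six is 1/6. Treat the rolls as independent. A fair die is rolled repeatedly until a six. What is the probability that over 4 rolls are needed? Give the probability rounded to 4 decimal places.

0.4823

Y = number of rolls to the first success; geometric, p = 0.166667.
P(Y > 4) = P(first 4 all fail) = (1−p)^4 = 0.482253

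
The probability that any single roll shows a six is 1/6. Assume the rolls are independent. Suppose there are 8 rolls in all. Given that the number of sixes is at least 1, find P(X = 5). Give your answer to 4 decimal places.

0.0054

X ~ Binomial(8, 0.166667). Want P(X=5 | X≥1) = P(X=5) / P(X≥1).
P(X=5) = C(8,5)·0.166667^5·0.833333^3 = 0.004168
P(X≥1) = 1 − 0.232568 = 0.767432
Ratio = 0.004168 / 0.767432 = 0.005431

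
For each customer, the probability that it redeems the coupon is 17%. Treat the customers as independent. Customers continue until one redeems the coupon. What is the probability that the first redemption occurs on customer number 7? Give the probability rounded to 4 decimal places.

0.0556

Geometric (trials to first success), p = 0.17.
P(Y = 7) = (1−p)^6 · p = 0.32694 · 0.17 = 0.055580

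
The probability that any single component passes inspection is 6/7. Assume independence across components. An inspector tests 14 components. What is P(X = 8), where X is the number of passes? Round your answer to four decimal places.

X ~ Binomial(n=14, p=0.857143).
P(X=8) = C(14,8) · p^8 · (1−p)^6
= 3003 · 0.29136 · 8.4999e-06 = 0.007437

0.0074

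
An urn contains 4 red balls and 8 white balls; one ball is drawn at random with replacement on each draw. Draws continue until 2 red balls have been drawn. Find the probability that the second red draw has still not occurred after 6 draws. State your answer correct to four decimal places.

Needing more than 6 draws ⇔ fewer than 2 successes in the first 6. With X ~ Binomial(6, 0.333333), P(Y > 6) = P(X ≤ 1).
  k=0: C(6,0)·0.333333^0·0.666667^6 = 0.087791
  k=1: C(6,1)·0.333333^1·0.666667^5 = 0.263374
P(X ≤ 1) = 0.351166

0.3512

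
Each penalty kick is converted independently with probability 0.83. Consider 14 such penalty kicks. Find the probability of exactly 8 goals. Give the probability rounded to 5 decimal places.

0.01633

X ~ Binomial(n=14, p=0.83).
P(X=8) = C(14,8) · p^8 · (1−p)^6
= 3003 · 0.22523 · 2.4138e-05 = 0.0163258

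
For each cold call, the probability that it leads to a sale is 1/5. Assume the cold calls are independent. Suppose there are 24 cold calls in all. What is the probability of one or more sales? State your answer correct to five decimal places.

P(at least one) = 1 − P(none) = 1 − (1 − 0.20)^24
= 1 − 0.0047224 = 0.9952776

0.99528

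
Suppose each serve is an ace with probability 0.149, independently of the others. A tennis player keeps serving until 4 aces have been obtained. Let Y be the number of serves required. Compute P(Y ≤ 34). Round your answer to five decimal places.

0.76672

Finishing within 34 serves ⇔ at least 4 successes in the first 34. With X ~ Binomial(34, 0.149), P(Y ≤ 34) = 1 − P(X ≤ 3).
  k=0: C(34,0)·0.149^0·0.851^34 = 0.0041458
  k=1: C(34,1)·0.149^1·0.851^33 = 0.0246797
  k=2: C(34,2)·0.149^2·0.851^32 = 0.0712987
  k=3: C(34,3)·0.149^3·0.851^31 = 0.1331578
1 − 0.2332820 = 0.7667180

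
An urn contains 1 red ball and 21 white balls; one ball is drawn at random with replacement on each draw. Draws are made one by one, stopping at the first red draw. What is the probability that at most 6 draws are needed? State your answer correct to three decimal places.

0.244

Y = number of draws to the first success; geometric, p = 0.045455.
P(Y ≤ 6) = 1 − (1−p)^6 = 1 − 0.75645 = 0.24355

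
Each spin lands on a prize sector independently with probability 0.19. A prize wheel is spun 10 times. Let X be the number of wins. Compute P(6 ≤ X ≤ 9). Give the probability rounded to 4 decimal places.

X ~ Binomial(10, 0.19); P(6 ≤ X ≤ 9) = Σ C(10,k) p^k (1−p)^(10−k) over k:
  k=6: C(10,6)·0.19^6·0.81^4 = 0.004253
  k=7: C(10,7)·0.19^7·0.81^3 = 0.000570
  k=8: C(10,8)·0.19^8·0.81^2 = 0.000050
  k=9: C(10,9)·0.19^9·0.81^1 = 0.000003
Total = 0.004876

0.0049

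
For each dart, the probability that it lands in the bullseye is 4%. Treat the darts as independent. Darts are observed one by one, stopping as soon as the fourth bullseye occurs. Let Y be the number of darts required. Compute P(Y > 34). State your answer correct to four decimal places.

Needing more than 34 darts ⇔ fewer than 4 successes in the first 34. With X ~ Binomial(34, 0.04), P(Y > 34) = P(X ≤ 3).
  k=0: C(34,0)·0.04^0·0.96^34 = 0.249587
  k=1: C(34,1)·0.04^1·0.96^33 = 0.353582
  k=2: C(34,2)·0.04^2·0.96^32 = 0.243087
  k=3: C(34,3)·0.04^3·0.96^31 = 0.108039
P(X ≤ 3) = 0.954295

0.9543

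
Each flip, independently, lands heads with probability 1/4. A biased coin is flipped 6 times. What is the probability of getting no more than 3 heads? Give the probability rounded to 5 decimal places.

X ~ Binomial(6, 0.25); P(X ≤ 3) = Σ C(6,k) p^k (1−p)^(6−k) over k:
  k=0: C(6,0)·0.25^0·0.75^6 = 0.1779785
  k=1: C(6,1)·0.25^1·0.75^5 = 0.3559570
  k=2: C(6,2)·0.25^2·0.75^4 = 0.2966309
  k=3: C(6,3)·0.25^3·0.75^3 = 0.1318359
Total = 0.9624023

0.96240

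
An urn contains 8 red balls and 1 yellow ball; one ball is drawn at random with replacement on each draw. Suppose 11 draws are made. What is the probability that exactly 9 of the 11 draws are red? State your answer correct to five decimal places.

X ~ Binomial(n=11, p=0.888889).
P(X=9) = C(11,9) · p^9 · (1−p)^2
= 55 · 0.34644 · 0.012346 = 0.2352366

0.23524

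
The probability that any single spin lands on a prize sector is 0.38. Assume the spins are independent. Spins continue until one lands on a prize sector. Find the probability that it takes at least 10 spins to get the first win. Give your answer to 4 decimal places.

Y = number of spins to the first success; geometric, p = 0.38.
P(Y > 9) = P(first 9 all fail) = (1−p)^9 = 0.013537

0.0135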